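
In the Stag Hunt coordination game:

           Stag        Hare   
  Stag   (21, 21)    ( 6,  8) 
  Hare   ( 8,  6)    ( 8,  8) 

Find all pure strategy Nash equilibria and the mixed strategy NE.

Pure NE: (Stag, Stag) and (Hare, Hare); Mixed NE: p = 0.1333, q = 0.1333

Work:
Check pure NE:
(Stag, Stag): (21, 21) - no unilateral deviation beneficial
(Hare, Hare): (8, 8) - no unilateral deviation beneficial
Mixed NE: P1 plays Stag with p = 0.1333, P2 plays Stag with q = 0.1333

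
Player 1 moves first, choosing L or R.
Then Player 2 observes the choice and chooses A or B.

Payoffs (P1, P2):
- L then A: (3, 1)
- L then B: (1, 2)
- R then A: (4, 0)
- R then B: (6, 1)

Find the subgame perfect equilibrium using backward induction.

P1 plays R, P2 plays B after L and B after R; Payoff (6, 1)

Work:
Backward induction:
After L: P2 chooses B → P1 gets 1
After R: P2 chooses B → P1 gets 6
P1 chooses R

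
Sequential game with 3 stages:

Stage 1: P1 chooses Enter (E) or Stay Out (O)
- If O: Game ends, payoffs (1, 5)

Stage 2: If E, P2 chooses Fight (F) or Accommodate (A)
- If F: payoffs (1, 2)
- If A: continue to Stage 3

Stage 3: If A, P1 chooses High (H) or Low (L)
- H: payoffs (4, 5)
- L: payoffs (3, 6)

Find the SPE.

SPE: (E, A, H); Outcome (4, 5)

Work:
Stage 3: P1 chooses H (4 vs 3)
Stage 2: P2: F->2, A->5 (anticipating H). Choose A
Stage 1: P1: O->1, E->4 (anticipating A, H). Choose E
SPE path: E -> A -> H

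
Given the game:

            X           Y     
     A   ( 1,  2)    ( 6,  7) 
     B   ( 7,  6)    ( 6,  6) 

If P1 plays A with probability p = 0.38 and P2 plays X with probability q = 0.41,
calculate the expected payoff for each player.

E[P1] = 5.4752, E[P2] = 5.601

Work:
E[P1] = p·q·π₁(A,X) + p·(1-q)·π₁(A,Y) + (1-p)·q·π₁(B,X) + (1-p)·(1-q)·π₁(B,Y)
= 0.38·0.41·1 + 0.38·0.59·6 + 0.62·0.41·7 + 0.62·0.59·6
= 5.4752

E[P2] = 5.601 (similar calculation)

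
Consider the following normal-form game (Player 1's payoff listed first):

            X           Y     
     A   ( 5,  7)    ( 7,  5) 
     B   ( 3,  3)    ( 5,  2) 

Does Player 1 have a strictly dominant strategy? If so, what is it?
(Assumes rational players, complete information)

Yes, Player 1's strictly dominant strategy is A

Work:
A strategy strictly dominates another if it gives a strictly higher payoff against every opponent action. Compare each pair of P1's strategies column-by-column:
  A vs B: [5 vs 3, 7 vs 5] → A strictly dominates B
  B vs A: [3 vs 5, 5 vs 7] → B does not strictly dominate A (column X: 3 ≤ 5)
A strictly dominates every other strategy → strictly dominant.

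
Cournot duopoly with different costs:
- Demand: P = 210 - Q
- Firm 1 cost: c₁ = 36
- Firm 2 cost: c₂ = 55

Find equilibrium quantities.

q₁* = 64.33, q₂* = 45.33

Work:
Reaction: q₁ = (210 - 36 - q₂)/2
Reaction: q₂ = (210 - 55 - q₁)/2
Solve simultaneously:
q₁* = (210 - 2×36 + 55)/3 = 64.33
q₂* = (210 - 2×55 + 36)/3 = 45.33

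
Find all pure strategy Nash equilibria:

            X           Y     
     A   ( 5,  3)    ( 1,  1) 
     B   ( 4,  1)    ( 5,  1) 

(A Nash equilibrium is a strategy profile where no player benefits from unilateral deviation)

Nash equilibrium: (A, X), (B, Y)

Work:
Best responses:
  P1 vs X: payoffs [5, 4] → best response A (payoff 5)
  P1 vs Y: payoffs [1, 5] → best response B (payoff 5)
  P2 vs A: payoffs [3, 1] → best response X (payoff 3)
  P2 vs B: payoffs [1, 1] → best response X/Y (payoff 1)
Mutual best responses: (A,X), (B,Y) → Nash equilibria.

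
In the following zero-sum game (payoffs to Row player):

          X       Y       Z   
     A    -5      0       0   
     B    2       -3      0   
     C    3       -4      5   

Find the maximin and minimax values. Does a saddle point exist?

Maximin = -3, Minimax = 0, Saddle: False

Work:
Row minimums: [-5, -3, -4] → maximin = -3
Column maximums: [3, 0, 5] → minimax = 0
No saddle point (maximin ≠ minimax). Mixed strategy needed.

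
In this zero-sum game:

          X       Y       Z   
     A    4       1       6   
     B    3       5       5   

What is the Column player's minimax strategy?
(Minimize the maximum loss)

Column should play X, value = 4

Work:
Column player minimizes Row's maximum payoff:
Column X: max payoff to Row = 4
Column Y: max payoff to Row = 5
Column Z: max payoff to Row = 6
Minimum is 4, achieved by column X.
Minimax strategy: X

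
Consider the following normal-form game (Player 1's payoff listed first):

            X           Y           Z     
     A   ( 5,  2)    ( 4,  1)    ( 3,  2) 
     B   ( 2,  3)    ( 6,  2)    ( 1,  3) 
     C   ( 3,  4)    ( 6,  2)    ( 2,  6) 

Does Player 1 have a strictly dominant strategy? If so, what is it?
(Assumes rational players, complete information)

No strictly dominant strategy exists for Player 1

Work:
A strategy strictly dominates another if it gives a strictly higher payoff against every opponent action. Compare each pair of P1's strategies column-by-column:
  A vs B: [5 vs 2, 4 vs 6, 3 vs 1] → A does not strictly dominate B (column Y: 4 ≤ 6)
  A vs C: [5 vs 3, 4 vs 6, 3 vs 2] → A does not strictly dominate C (column Y: 4 ≤ 6)
  B vs A: [2 vs 5, 6 vs 4, 1 vs 3] → B does not strictly dominate A (column X: 2 ≤ 5)
  B vs C: [2 vs 3, 6 vs 6, 1 vs 2] → B does not strictly dominate C (column X: 2 ≤ 3)
  C vs A: [3 vs 5, 6 vs 4, 2 vs 3] → C does not strictly dominate A (column X: 3 ≤ 5)
  C vs B: [3 vs 2, 6 vs 6, 2 vs 1] → C does not strictly dominate B (column Y: 6 ≤ 6)
No single strategy strictly dominates all others → no strictly dominant strategy.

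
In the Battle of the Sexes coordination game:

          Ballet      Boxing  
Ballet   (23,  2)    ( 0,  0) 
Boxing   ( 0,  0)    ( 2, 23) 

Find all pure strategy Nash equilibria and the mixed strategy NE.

Pure NE: (Ballet, Ballet) and (Boxing, Boxing); Mixed NE: p = 0.92, q = 0.08

Work:
Check pure NE:
(Ballet, Ballet): (23, 2) - no unilateral deviation beneficial
(Boxing, Boxing): (2, 23) - no unilateral deviation beneficial
Mixed NE: P1 plays Ballet with p = 0.92, P2 plays Ballet with q = 0.08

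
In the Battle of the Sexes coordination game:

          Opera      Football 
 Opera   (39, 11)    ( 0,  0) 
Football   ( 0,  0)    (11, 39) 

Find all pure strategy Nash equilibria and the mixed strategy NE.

Pure NE: (Opera, Opera) and (Football, Football); Mixed NE: p = 0.78, q = 0.22

Work:
Check pure NE:
(Opera, Opera): (39, 11) - no unilateral deviation beneficial
(Football, Football): (11, 39) - no unilateral deviation beneficial
Mixed NE: P1 plays Opera with p = 0.78, P2 plays Opera with q = 0.22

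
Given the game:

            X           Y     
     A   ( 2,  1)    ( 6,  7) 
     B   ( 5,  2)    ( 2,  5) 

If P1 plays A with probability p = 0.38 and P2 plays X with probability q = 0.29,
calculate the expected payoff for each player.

E[P1] = 3.6186, E[P2] = 4.5594

Work:
E[P1] = p·q·π₁(A,X) + p·(1-q)·π₁(A,Y) + (1-p)·q·π₁(B,X) + (1-p)·(1-q)·π₁(B,Y)
= 0.38·0.29·2 + 0.38·0.71·6 + 0.62·0.29·5 + 0.62·0.71·2
= 3.6186

E[P2] = 4.5594 (similar calculation)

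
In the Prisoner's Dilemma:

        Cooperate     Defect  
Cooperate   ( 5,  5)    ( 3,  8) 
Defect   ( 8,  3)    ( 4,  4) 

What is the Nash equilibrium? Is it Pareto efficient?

(Defect, Defect) is NE; not Pareto efficient

Work:
Defect dominates Cooperate for both players:
If P2 cooperates: Defect (8) > Cooperate (5)
If P2 defects: Defect (4) > Cooperate (3)
NE: (Defect, Defect) with payoff (4, 4)
But (Cooperate, Cooperate) = (5, 5) Pareto dominates (4, 4)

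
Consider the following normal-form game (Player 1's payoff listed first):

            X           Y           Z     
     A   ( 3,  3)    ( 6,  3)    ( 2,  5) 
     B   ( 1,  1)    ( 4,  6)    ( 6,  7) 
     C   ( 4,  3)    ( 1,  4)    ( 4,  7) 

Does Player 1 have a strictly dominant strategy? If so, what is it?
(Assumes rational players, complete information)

No strictly dominant strategy exists for Player 1

Work:
A strategy strictly dominates another if it gives a strictly higher payoff against every opponent action. Compare each pair of P1's strategies column-by-column:
  A vs B: [3 vs 1, 6 vs 4, 2 vs 6] → A does not strictly dominate B (column Z: 2 ≤ 6)
  A vs C: [3 vs 4, 6 vs 1, 2 vs 4] → A does not strictly dominate C (column X: 3 ≤ 4)
  B vs A: [1 vs 3, 4 vs 6, 6 vs 2] → B does not strictly dominate A (column X: 1 ≤ 3)
  B vs C: [1 vs 4, 4 vs 1, 6 vs 4] → B does not strictly dominate C (column X: 1 ≤ 4)
  C vs A: [4 vs 3, 1 vs 6, 4 vs 2] → C does not strictly dominate A (column Y: 1 ≤ 6)
  C vs B: [4 vs 1, 1 vs 4, 4 vs 6] → C does not strictly dominate B (column Y: 1 ≤ 4)
No single strategy strictly dominates all others → no strictly dominant strategy.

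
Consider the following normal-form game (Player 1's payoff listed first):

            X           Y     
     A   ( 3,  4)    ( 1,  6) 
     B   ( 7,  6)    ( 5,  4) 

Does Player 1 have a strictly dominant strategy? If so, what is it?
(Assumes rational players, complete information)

Yes, Player 1's strictly dominant strategy is B

Work:
A strategy strictly dominates another if it gives a strictly higher payoff against every opponent action. Compare each pair of P1's strategies column-by-column:
  A vs B: [3 vs 7, 1 vs 5] → A does not strictly dominate B (column X: 3 ≤ 7)
  B vs A: [7 vs 3, 5 vs 1] → B strictly dominates A
B strictly dominates every other strategy → strictly dominant.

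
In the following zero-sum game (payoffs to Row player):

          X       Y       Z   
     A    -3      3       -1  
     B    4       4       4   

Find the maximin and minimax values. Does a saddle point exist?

Maximin = 4, Minimax = 4, Saddle: True

Work:
Row minimums: [-3, 4] → maximin = 4
Column maximums: [4, 4, 4] → minimax = 4
Saddle point exists! Game value = 4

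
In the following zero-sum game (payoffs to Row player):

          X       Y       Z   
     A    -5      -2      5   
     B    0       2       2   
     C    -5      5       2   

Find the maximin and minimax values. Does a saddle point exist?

Maximin = 0, Minimax = 0, Saddle: True

Work:
Row minimums: [-5, 0, -5] → maximin = 0
Column maximums: [0, 5, 5] → minimax = 0
Saddle point exists! Game value = 0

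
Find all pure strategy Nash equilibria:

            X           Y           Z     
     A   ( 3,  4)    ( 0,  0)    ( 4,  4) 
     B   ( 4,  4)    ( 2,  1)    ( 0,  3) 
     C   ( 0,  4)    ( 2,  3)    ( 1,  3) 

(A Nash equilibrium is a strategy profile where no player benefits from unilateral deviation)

Nash equilibrium: (A, Z), (B, X)

Work:
Best responses:
  P1 vs X: payoffs [3, 4, 0] → best response B (payoff 4)
  P1 vs Y: payoffs [0, 2, 2] → best response B/C (payoff 2)
  P1 vs Z: payoffs [4, 0, 1] → best response A (payoff 4)
  P2 vs A: payoffs [4, 0, 4] → best response X/Z (payoff 4)
  P2 vs B: payoffs [4, 1, 3] → best response X (payoff 4)
  P2 vs C: payoffs [4, 3, 3] → best response X (payoff 4)
Mutual best responses: (A,Z), (B,X) → Nash equilibria.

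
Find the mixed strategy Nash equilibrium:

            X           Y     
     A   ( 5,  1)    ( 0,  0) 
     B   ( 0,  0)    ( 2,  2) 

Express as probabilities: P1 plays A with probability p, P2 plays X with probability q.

p = 0.6667, q = 0.2857

Work:
Find probabilities that make opponent indifferent:
P2 chooses q to make P1 indifferent between A and B
P1 chooses p to make P2 indifferent between X and Y
Mixed NE: P1 plays (A: 0.6667, B: 0.3333), P2 plays (X: 0.2857, Y: 0.7143)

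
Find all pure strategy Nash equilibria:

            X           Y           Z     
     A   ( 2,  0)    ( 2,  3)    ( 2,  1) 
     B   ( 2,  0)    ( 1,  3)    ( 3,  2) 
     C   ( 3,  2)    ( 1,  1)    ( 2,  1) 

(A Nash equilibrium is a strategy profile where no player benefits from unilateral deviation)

Nash equilibrium: (A, Y), (C, X)

Work:
Best responses:
  P1 vs X: payoffs [2, 2, 3] → best response C (payoff 3)
  P1 vs Y: payoffs [2, 1, 1] → best response A (payoff 2)
  P1 vs Z: payoffs [2, 3, 2] → best response B (payoff 3)
  P2 vs A: payoffs [0, 3, 1] → best response Y (payoff 3)
  P2 vs B: payoffs [0, 3, 2] → best response Y (payoff 3)
  P2 vs C: payoffs [2, 1, 1] → best response X (payoff 2)
Mutual best responses: (A,Y), (C,X) → Nash equilibria.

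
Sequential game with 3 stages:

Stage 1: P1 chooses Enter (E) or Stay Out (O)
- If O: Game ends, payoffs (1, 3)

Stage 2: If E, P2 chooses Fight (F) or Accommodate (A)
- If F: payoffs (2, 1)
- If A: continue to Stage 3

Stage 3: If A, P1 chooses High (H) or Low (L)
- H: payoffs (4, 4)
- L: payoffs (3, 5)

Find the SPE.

SPE: (E, A, H); Outcome (4, 4)

Work:
Stage 3: P1 chooses H (4 vs 3)
Stage 2: P2: F->1, A->4 (anticipating H). Choose A
Stage 1: P1: O->1, E->4 (anticipating A, H). Choose E
SPE path: E -> A -> H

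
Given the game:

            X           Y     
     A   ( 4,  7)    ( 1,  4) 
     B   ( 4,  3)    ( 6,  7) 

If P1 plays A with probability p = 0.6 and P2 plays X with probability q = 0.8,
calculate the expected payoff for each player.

E[P1] = 3.8, E[P2] = 5.36

Work:
E[P1] = p·q·π₁(A,X) + p·(1-q)·π₁(A,Y) + (1-p)·q·π₁(B,X) + (1-p)·(1-q)·π₁(B,Y)
= 0.6·0.8·4 + 0.6·0.2·1 + 0.4·0.8·4 + 0.4·0.2·6
= 3.8

E[P2] = 5.36 (similar calculation)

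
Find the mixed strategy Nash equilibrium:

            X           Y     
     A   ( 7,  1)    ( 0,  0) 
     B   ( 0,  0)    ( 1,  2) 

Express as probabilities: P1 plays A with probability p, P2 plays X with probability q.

p = 0.6667, q = 0.125

Work:
Find probabilities that make opponent indifferent:
P2 chooses q to make P1 indifferent between A and B
P1 chooses p to make P2 indifferent between X and Y
Mixed NE: P1 plays (A: 0.6667, B: 0.3333), P2 plays (X: 0.125, Y: 0.875)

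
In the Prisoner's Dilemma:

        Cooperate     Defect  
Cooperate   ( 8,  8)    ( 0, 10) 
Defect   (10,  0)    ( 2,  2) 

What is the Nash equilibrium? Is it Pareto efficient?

(Defect, Defect) is NE; not Pareto efficient

Work:
Defect dominates Cooperate for both players:
If P2 cooperates: Defect (10) > Cooperate (8)
If P2 defects: Defect (2) > Cooperate (0)
NE: (Defect, Defect) with payoff (2, 2)
But (Cooperate, Cooperate) = (8, 8) Pareto dominates (2, 2)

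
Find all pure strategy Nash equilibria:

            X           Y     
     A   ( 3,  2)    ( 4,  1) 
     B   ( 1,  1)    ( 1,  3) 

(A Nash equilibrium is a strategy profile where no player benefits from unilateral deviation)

Nash equilibrium: (A, X)

Work:
Best responses:
  P1 vs X: payoffs [3, 1] → best response A (payoff 3)
  P1 vs Y: payoffs [4, 1] → best response A (payoff 4)
  P2 vs A: payoffs [2, 1] → best response X (payoff 2)
  P2 vs B: payoffs [1, 3] → best response Y (payoff 3)
Mutual best responses: (A,X) → Nash equilibria.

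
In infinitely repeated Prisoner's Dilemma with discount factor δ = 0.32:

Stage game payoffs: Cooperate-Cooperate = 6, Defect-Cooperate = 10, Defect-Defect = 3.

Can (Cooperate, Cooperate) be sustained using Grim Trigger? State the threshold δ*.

δ* = 0.5714; since δ = 0.32 < 0.5714, cooperation cannot be sustained

Work:
For Grim Trigger:
Cooperate forever: 6/(1-δ)
Defect then punished: 10 + 3·δ/(1-δ)
Need: 6/(1-δ) ≥ 10 + 3·δ/(1-δ)
Solving: δ ≥ (T-R)/(T-P) = (10-6)/(10-3) = 0.5714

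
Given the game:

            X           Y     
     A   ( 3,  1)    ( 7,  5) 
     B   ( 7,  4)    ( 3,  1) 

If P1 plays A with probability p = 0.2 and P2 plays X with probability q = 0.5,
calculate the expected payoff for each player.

E[P1] = 5.0, E[P2] = 2.6

Work:
E[P1] = p·q·π₁(A,X) + p·(1-q)·π₁(A,Y) + (1-p)·q·π₁(B,X) + (1-p)·(1-q)·π₁(B,Y)
= 0.2·0.5·3 + 0.2·0.5·7 + 0.8·0.5·7 + 0.8·0.5·3
= 5.0

E[P2] = 2.6 (similar calculation)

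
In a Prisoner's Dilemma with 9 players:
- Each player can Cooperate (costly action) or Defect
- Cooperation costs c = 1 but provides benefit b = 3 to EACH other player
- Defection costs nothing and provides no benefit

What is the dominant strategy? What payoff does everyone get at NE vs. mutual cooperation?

Dominant: Defect; NE payoff = 0; Coop payoff = 23

Work:
Defect dominates (saves cost c = 1, benefit to others is external)
NE: All defect → everyone gets 0
If all cooperate: each receives (8)×3 - 1 = 23
Social dilemma: 23 > 0 but NE gives 0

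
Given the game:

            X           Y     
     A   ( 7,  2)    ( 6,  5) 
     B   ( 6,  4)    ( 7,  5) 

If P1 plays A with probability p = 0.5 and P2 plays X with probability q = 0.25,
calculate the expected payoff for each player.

E[P1] = 6.5, E[P2] = 4.5

Work:
E[P1] = p·q·π₁(A,X) + p·(1-q)·π₁(A,Y) + (1-p)·q·π₁(B,X) + (1-p)·(1-q)·π₁(B,Y)
= 0.5·0.25·7 + 0.5·0.75·6 + 0.5·0.25·6 + 0.5·0.75·7
= 6.5

E[P2] = 4.5 (similar calculation)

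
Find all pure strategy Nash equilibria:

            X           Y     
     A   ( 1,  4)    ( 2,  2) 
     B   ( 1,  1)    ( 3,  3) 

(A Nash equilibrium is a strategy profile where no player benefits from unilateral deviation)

Nash equilibrium: (A, X), (B, Y)

Work:
Best responses:
  P1 vs X: payoffs [1, 1] → best response A/B (payoff 1)
  P1 vs Y: payoffs [2, 3] → best response B (payoff 3)
  P2 vs A: payoffs [4, 2] → best response X (payoff 4)
  P2 vs B: payoffs [1, 3] → best response Y (payoff 3)
Mutual best responses: (A,X), (B,Y) → Nash equilibria.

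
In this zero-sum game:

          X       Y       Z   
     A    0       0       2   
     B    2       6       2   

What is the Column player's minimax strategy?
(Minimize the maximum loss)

Column should play X or Z (all achieve the minimum), value = 2

Work:
Column player minimizes Row's maximum payoff:
Column X: max payoff to Row = 2
Column Y: max payoff to Row = 6
Column Z: max payoff to Row = 2
Minimum is 2, achieved by columns X, Z (tied).
Each of X or Z is a minimax strategy.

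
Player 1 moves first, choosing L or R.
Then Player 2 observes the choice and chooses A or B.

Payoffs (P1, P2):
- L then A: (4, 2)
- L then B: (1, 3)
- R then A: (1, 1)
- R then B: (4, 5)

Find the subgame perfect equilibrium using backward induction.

P1 plays R, P2 plays B after L and B after R; Payoff (4, 5)

Work:
Backward induction:
After L: P2 chooses B → P1 gets 1
After R: P2 chooses B → P1 gets 4
P1 chooses R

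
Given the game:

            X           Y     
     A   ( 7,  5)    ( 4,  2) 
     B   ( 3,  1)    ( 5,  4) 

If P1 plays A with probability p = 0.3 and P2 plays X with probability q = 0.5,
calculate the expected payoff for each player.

E[P1] = 4.45, E[P2] = 2.8

Work:
E[P1] = p·q·π₁(A,X) + p·(1-q)·π₁(A,Y) + (1-p)·q·π₁(B,X) + (1-p)·(1-q)·π₁(B,Y)
= 0.3·0.5·7 + 0.3·0.5·4 + 0.7·0.5·3 + 0.7·0.5·5
= 4.45

E[P2] = 2.8 (similar calculation)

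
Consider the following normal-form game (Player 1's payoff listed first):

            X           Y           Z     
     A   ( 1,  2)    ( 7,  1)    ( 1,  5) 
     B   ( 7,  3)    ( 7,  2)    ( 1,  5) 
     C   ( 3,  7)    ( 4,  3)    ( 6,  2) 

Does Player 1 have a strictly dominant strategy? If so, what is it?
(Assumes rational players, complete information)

No strictly dominant strategy exists for Player 1

Work:
A strategy strictly dominates another if it gives a strictly higher payoff against every opponent action. Compare each pair of P1's strategies column-by-column:
  A vs B: [1 vs 7, 7 vs 7, 1 vs 1] → A does not strictly dominate B (column X: 1 ≤ 7)
  A vs C: [1 vs 3, 7 vs 4, 1 vs 6] → A does not strictly dominate C (column X: 1 ≤ 3)
  B vs A: [7 vs 1, 7 vs 7, 1 vs 1] → B does not strictly dominate A (column Y: 7 ≤ 7)
  B vs C: [7 vs 3, 7 vs 4, 1 vs 6] → B does not strictly dominate C (column Z: 1 ≤ 6)
  C vs A: [3 vs 1, 4 vs 7, 6 vs 1] → C does not strictly dominate A (column Y: 4 ≤ 7)
  C vs B: [3 vs 7, 4 vs 7, 6 vs 1] → C does not strictly dominate B (column X: 3 ≤ 7)
No single strategy strictly dominates all others → no strictly dominant strategy.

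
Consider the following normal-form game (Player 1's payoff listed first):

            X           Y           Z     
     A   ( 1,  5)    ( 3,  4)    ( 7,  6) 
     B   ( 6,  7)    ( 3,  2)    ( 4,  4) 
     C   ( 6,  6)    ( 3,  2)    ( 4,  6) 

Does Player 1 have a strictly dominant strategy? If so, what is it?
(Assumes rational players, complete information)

No strictly dominant strategy exists for Player 1

Work:
A strategy strictly dominates another if it gives a strictly higher payoff against every opponent action. Compare each pair of P1's strategies column-by-column:
  A vs B: [1 vs 6, 3 vs 3, 7 vs 4] → A does not strictly dominate B (column X: 1 ≤ 6)
  A vs C: [1 vs 6, 3 vs 3, 7 vs 4] → A does not strictly dominate C (column X: 1 ≤ 6)
  B vs A: [6 vs 1, 3 vs 3, 4 vs 7] → B does not strictly dominate A (column Y: 3 ≤ 3)
  B vs C: [6 vs 6, 3 vs 3, 4 vs 4] → B does not strictly dominate C (column X: 6 ≤ 6)
  C vs A: [6 vs 1, 3 vs 3, 4 vs 7] → C does not strictly dominate A (column Y: 3 ≤ 3)
  C vs B: [6 vs 6, 3 vs 3, 4 vs 4] → C does not strictly dominate B (column X: 6 ≤ 6)
No single strategy strictly dominates all others → no strictly dominant strategy.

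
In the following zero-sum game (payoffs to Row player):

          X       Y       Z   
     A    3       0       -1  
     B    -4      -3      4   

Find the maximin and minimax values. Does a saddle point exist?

Maximin = -1, Minimax = 0, Saddle: False

Work:
Row minimums: [-1, -4] → maximin = -1
Column maximums: [3, 0, 4] → minimax = 0
No saddle point (maximin ≠ minimax). Mixed strategy needed.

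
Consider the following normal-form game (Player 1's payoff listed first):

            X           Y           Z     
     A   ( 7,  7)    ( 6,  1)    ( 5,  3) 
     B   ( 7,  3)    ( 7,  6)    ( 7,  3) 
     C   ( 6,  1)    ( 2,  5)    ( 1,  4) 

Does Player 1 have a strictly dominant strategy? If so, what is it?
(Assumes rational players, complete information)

No strictly dominant strategy exists for Player 1

Work:
A strategy strictly dominates another if it gives a strictly higher payoff against every opponent action. Compare each pair of P1's strategies column-by-column:
  A vs B: [7 vs 7, 6 vs 7, 5 vs 7] → A does not strictly dominate B (column X: 7 ≤ 7)
  A vs C: [7 vs 6, 6 vs 2, 5 vs 1] → A strictly dominates C
  B vs A: [7 vs 7, 7 vs 6, 7 vs 5] → B does not strictly dominate A (column X: 7 ≤ 7)
  B vs C: [7 vs 6, 7 vs 2, 7 vs 1] → B strictly dominates C
  C vs A: [6 vs 7, 2 vs 6, 1 vs 5] → C does not strictly dominate A (column X: 6 ≤ 7)
  C vs B: [6 vs 7, 2 vs 7, 1 vs 7] → C does not strictly dominate B (column X: 6 ≤ 7)
No single strategy strictly dominates all others → no strictly dominant strategy.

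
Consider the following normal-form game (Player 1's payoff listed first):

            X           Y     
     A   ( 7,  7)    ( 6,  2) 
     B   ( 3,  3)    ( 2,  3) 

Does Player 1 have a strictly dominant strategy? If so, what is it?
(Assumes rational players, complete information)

Yes, Player 1's strictly dominant strategy is A

Work:
A strategy strictly dominates another if it gives a strictly higher payoff against every opponent action. Compare each pair of P1's strategies column-by-column:
  A vs B: [7 vs 3, 6 vs 2] → A strictly dominates B
  B vs A: [3 vs 7, 2 vs 6] → B does not strictly dominate A (column X: 3 ≤ 7)
A strictly dominates every other strategy → strictly dominant.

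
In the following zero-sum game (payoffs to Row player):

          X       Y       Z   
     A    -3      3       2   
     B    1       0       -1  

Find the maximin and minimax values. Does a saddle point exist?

Maximin = -1, Minimax = 1, Saddle: False

Work:
Row minimums: [-3, -1] → maximin = -1
Column maximums: [1, 3, 2] → minimax = 1
No saddle point (maximin ≠ minimax). Mixed strategy needed.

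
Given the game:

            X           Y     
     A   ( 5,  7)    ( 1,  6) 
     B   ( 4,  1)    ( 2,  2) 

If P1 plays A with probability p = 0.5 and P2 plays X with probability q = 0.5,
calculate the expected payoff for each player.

E[P1] = 3.0, E[P2] = 4.0

Work:
E[P1] = p·q·π₁(A,X) + p·(1-q)·π₁(A,Y) + (1-p)·q·π₁(B,X) + (1-p)·(1-q)·π₁(B,Y)
= 0.5·0.5·5 + 0.5·0.5·1 + 0.5·0.5·4 + 0.5·0.5·2
= 3.0

E[P2] = 4.0 (similar calculation)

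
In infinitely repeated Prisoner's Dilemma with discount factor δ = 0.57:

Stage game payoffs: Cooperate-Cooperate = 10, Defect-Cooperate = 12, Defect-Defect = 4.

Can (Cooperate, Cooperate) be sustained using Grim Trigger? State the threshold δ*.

δ* = 0.25; since δ = 0.57 ≥ 0.25, cooperation can be sustained

Work:
For Grim Trigger:
Cooperate forever: 10/(1-δ)
Defect then punished: 12 + 4·δ/(1-δ)
Need: 10/(1-δ) ≥ 12 + 4·δ/(1-δ)
Solving: δ ≥ (T-R)/(T-P) = (12-10)/(12-4) = 0.25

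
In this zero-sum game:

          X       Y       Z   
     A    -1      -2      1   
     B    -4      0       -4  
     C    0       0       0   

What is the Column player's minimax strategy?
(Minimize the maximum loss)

Column should play X or Y (all achieve the minimum), value = 0

Work:
Column player minimizes Row's maximum payoff:
Column X: max payoff to Row = 0
Column Y: max payoff to Row = 0
Column Z: max payoff to Row = 1
Minimum is 0, achieved by columns X, Y (tied).
Each of X or Y is a minimax strategy.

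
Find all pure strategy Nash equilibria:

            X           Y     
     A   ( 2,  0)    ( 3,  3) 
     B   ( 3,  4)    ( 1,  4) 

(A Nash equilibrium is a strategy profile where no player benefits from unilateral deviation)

Nash equilibrium: (A, Y), (B, X)

Work:
Best responses:
  P1 vs X: payoffs [2, 3] → best response B (payoff 3)
  P1 vs Y: payoffs [3, 1] → best response A (payoff 3)
  P2 vs A: payoffs [0, 3] → best response Y (payoff 3)
  P2 vs B: payoffs [4, 4] → best response X/Y (payoff 4)
Mutual best responses: (A,Y), (B,X) → Nash equilibria.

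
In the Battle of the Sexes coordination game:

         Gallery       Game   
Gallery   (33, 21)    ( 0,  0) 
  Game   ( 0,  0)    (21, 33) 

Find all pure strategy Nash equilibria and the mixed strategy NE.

Pure NE: (Gallery, Gallery) and (Game, Game); Mixed NE: p = 0.6111, q = 0.3889

Work:
Check pure NE:
(Gallery, Gallery): (33, 21) - no unilateral deviation beneficial
(Game, Game): (21, 33) - no unilateral deviation beneficial
Mixed NE: P1 plays Gallery with p = 0.6111, P2 plays Gallery with q = 0.3889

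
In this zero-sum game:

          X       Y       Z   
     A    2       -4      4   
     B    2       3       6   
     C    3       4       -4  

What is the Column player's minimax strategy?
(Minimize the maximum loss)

Column should play X, value = 3

Work:
Column player minimizes Row's maximum payoff:
Column X: max payoff to Row = 3
Column Y: max payoff to Row = 4
Column Z: max payoff to Row = 6
Minimum is 3, achieved by column X.
Minimax strategy: X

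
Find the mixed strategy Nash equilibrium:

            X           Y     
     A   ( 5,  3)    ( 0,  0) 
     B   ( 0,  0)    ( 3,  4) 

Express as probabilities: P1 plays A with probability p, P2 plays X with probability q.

p = 0.5714, q = 0.375

Work:
Find probabilities that make opponent indifferent:
P2 chooses q to make P1 indifferent between A and B
P1 chooses p to make P2 indifferent between X and Y
Mixed NE: P1 plays (A: 0.5714, B: 0.4286), P2 plays (X: 0.375, Y: 0.625)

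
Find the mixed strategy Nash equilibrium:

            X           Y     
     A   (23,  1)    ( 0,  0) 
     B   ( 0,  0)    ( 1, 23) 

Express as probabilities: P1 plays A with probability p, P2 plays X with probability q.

p = 0.9583, q = 0.0417

Work:
Find probabilities that make opponent indifferent:
P2 chooses q to make P1 indifferent between A and B
P1 chooses p to make P2 indifferent between X and Y
Mixed NE: P1 plays (A: 0.9583, B: 0.0417), P2 plays (X: 0.0417, Y: 0.9583)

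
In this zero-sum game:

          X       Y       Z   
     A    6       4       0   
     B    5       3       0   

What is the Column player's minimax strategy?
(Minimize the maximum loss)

Column should play Z, value = 0

Work:
Column player minimizes Row's maximum payoff:
Column X: max payoff to Row = 6
Column Y: max payoff to Row = 4
Column Z: max payoff to Row = 0
Minimum is 0, achieved by column Z.
Minimax strategy: Z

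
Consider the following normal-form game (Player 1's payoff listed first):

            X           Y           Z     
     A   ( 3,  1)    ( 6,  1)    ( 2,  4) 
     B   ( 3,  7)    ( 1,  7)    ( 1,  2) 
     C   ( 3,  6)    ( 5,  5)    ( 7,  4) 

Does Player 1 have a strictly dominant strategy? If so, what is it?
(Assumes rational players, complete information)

No strictly dominant strategy exists for Player 1

Work:
A strategy strictly dominates another if it gives a strictly higher payoff against every opponent action. Compare each pair of P1's strategies column-by-column:
  A vs B: [3 vs 3, 6 vs 1, 2 vs 1] → A does not strictly dominate B (column X: 3 ≤ 3)
  A vs C: [3 vs 3, 6 vs 5, 2 vs 7] → A does not strictly dominate C (column X: 3 ≤ 3)
  B vs A: [3 vs 3, 1 vs 6, 1 vs 2] → B does not strictly dominate A (column X: 3 ≤ 3)
  B vs C: [3 vs 3, 1 vs 5, 1 vs 7] → B does not strictly dominate C (column X: 3 ≤ 3)
  C vs A: [3 vs 3, 5 vs 6, 7 vs 2] → C does not strictly dominate A (column X: 3 ≤ 3)
  C vs B: [3 vs 3, 5 vs 1, 7 vs 1] → C does not strictly dominate B (column X: 3 ≤ 3)
No single strategy strictly dominates all others → no strictly dominant strategy.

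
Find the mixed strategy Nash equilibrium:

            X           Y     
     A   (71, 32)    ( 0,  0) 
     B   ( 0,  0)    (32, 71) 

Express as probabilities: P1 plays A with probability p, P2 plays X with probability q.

p = 0.6893, q = 0.3107

Work:
Find probabilities that make opponent indifferent:
P2 chooses q to make P1 indifferent between A and B
P1 chooses p to make P2 indifferent between X and Y
Mixed NE: P1 plays (A: 0.6893, B: 0.3107), P2 plays (X: 0.3107, Y: 0.6893)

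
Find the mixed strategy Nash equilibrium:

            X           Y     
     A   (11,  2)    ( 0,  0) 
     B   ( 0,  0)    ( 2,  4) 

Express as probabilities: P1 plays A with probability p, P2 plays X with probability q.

p = 0.6667, q = 0.1538

Work:
Find probabilities that make opponent indifferent:
P2 chooses q to make P1 indifferent between A and B
P1 chooses p to make P2 indifferent between X and Y
Mixed NE: P1 plays (A: 0.6667, B: 0.3333), P2 plays (X: 0.1538, Y: 0.8462)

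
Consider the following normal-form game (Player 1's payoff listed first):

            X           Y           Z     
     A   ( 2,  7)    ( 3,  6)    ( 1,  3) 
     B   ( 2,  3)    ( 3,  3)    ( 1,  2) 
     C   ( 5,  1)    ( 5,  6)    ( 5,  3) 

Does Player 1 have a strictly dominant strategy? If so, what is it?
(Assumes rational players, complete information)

Yes, Player 1's strictly dominant strategy is C

Work:
A strategy strictly dominates another if it gives a strictly higher payoff against every opponent action. Compare each pair of P1's strategies column-by-column:
  A vs B: [2 vs 2, 3 vs 3, 1 vs 1] → A does not strictly dominate B (column X: 2 ≤ 2)
  A vs C: [2 vs 5, 3 vs 5, 1 vs 5] → A does not strictly dominate C (column X: 2 ≤ 5)
  B vs A: [2 vs 2, 3 vs 3, 1 vs 1] → B does not strictly dominate A (column X: 2 ≤ 2)
  B vs C: [2 vs 5, 3 vs 5, 1 vs 5] → B does not strictly dominate C (column X: 2 ≤ 5)
  C vs A: [5 vs 2, 5 vs 3, 5 vs 1] → C strictly dominates A
  C vs B: [5 vs 2, 5 vs 3, 5 vs 1] → C strictly dominates B
C strictly dominates every other strategy → strictly dominant.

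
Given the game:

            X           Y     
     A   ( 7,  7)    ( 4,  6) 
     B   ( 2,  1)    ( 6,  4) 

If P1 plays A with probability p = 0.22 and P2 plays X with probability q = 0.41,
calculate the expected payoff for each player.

E[P1] = 4.5514, E[P2] = 3.5708

Work:
E[P1] = p·q·π₁(A,X) + p·(1-q)·π₁(A,Y) + (1-p)·q·π₁(B,X) + (1-p)·(1-q)·π₁(B,Y)
= 0.22·0.41·7 + 0.22·0.59·4 + 0.78·0.41·2 + 0.78·0.59·6
= 4.5514

E[P2] = 3.5708 (similar calculation)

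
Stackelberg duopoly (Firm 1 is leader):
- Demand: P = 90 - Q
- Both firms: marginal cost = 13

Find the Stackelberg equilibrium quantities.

q₁* (leader) = 38.5, q₂* (follower) = 19.25

Work:
Follower's reaction: q₂ = (a - c - q₁)/2
Leader substitutes: π₁ = q₁·(a - q₁ - (a-c-q₁)/2 - c)
FOC: q₁* = (90 - 13)/2 = 38.50
Then: q₂* = (90 - 13 - 38.5)/2 = 19.25
Leader has first-mover advantage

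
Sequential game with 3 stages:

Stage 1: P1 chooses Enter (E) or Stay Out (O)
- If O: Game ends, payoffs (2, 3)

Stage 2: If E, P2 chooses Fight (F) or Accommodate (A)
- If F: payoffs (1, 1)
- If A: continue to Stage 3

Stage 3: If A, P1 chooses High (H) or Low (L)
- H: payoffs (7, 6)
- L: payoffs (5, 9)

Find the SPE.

SPE: (E, A, H); Outcome (7, 6)

Work:
Stage 3: P1 chooses H (7 vs 5)
Stage 2: P2: F->1, A->6 (anticipating H). Choose A
Stage 1: P1: O->2, E->7 (anticipating A, H). Choose E
SPE path: E -> A -> H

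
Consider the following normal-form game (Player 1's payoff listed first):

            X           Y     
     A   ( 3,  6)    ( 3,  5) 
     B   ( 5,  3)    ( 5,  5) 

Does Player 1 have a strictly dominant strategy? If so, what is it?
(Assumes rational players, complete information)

Yes, Player 1's strictly dominant strategy is B

Work:
A strategy strictly dominates another if it gives a strictly higher payoff against every opponent action. Compare each pair of P1's strategies column-by-column:
  A vs B: [3 vs 5, 3 vs 5] → A does not strictly dominate B (column X: 3 ≤ 5)
  B vs A: [5 vs 3, 5 vs 3] → B strictly dominates A
B strictly dominates every other strategy → strictly dominant.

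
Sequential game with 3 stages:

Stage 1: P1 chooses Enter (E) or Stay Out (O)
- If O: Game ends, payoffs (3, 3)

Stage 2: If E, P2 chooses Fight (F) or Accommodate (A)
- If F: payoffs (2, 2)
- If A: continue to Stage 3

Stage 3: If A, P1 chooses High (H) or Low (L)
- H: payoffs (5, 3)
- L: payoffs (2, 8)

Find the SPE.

SPE: (E, A, H); Outcome (5, 3)

Work:
Stage 3: P1 chooses H (5 vs 2)
Stage 2: P2: F->2, A->3 (anticipating H). Choose A
Stage 1: P1: O->3, E->5 (anticipating A, H). Choose E
SPE path: E -> A -> H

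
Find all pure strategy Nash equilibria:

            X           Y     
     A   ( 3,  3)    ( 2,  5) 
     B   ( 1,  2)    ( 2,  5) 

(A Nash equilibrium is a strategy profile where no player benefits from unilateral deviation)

Nash equilibrium: (A, Y), (B, Y)

Work:
Best responses:
  P1 vs X: payoffs [3, 1] → best response A (payoff 3)
  P1 vs Y: payoffs [2, 2] → best response A/B (payoff 2)
  P2 vs A: payoffs [3, 5] → best response Y (payoff 5)
  P2 vs B: payoffs [2, 5] → best response Y (payoff 5)
Mutual best responses: (A,Y), (B,Y) → Nash equilibria.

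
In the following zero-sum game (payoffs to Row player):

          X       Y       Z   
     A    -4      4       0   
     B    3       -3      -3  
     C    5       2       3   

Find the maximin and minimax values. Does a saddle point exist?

Maximin = 2, Minimax = 3, Saddle: False

Work:
Row minimums: [-4, -3, 2] → maximin = 2
Column maximums: [5, 4, 3] → minimax = 3
No saddle point (maximin ≠ minimax). Mixed strategy needed.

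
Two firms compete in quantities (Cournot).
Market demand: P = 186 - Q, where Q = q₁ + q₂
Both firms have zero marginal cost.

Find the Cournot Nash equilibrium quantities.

q₁* = q₂* = 62.0; P* = 62.0

Work:
Profit: π_i = P·q_i = (a - q_i - q_j)·q_i
FOC: ∂π_i/∂q_i = a - 2q_i - q_j = 0
Reaction function: q_i = (186 - q_j)/2
Symmetry: q* = 186/3 = 62.0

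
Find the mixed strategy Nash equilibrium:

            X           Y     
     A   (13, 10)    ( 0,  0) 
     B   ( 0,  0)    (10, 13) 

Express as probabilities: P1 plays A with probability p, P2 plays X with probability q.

p = 0.5652, q = 0.4348

Work:
Find probabilities that make opponent indifferent:
P2 chooses q to make P1 indifferent between A and B
P1 chooses p to make P2 indifferent between X and Y
Mixed NE: P1 plays (A: 0.5652, B: 0.4348), P2 plays (X: 0.4348, Y: 0.5652)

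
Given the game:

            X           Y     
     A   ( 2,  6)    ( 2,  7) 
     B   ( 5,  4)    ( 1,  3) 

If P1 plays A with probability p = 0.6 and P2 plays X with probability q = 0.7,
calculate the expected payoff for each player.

E[P1] = 2.72, E[P2] = 5.26

Work:
E[P1] = p·q·π₁(A,X) + p·(1-q)·π₁(A,Y) + (1-p)·q·π₁(B,X) + (1-p)·(1-q)·π₁(B,Y)
= 0.6·0.7·2 + 0.6·0.3·2 + 0.4·0.7·5 + 0.4·0.3·1
= 2.72

E[P2] = 5.26 (similar calculation)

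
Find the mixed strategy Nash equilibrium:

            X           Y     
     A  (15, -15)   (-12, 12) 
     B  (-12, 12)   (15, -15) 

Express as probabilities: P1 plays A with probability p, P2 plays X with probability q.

p = 0.5, q = 0.5

Work:
Find probabilities that make opponent indifferent:
P2 chooses q to make P1 indifferent between A and B
P1 chooses p to make P2 indifferent between X and Y
Mixed NE: P1 plays (A: 0.5, B: 0.5), P2 plays (X: 0.5, Y: 0.5)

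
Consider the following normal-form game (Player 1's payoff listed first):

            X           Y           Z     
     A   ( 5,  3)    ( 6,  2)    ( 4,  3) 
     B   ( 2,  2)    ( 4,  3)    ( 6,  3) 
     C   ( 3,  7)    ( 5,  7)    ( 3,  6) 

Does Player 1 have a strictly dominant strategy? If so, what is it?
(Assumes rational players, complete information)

No strictly dominant strategy exists for Player 1

Work:
A strategy strictly dominates another if it gives a strictly higher payoff against every opponent action. Compare each pair of P1's strategies column-by-column:
  A vs B: [5 vs 2, 6 vs 4, 4 vs 6] → A does not strictly dominate B (column Z: 4 ≤ 6)
  A vs C: [5 vs 3, 6 vs 5, 4 vs 3] → A strictly dominates C
  B vs A: [2 vs 5, 4 vs 6, 6 vs 4] → B does not strictly dominate A (column X: 2 ≤ 5)
  B vs C: [2 vs 3, 4 vs 5, 6 vs 3] → B does not strictly dominate C (column X: 2 ≤ 3)
  C vs A: [3 vs 5, 5 vs 6, 3 vs 4] → C does not strictly dominate A (column X: 3 ≤ 5)
  C vs B: [3 vs 2, 5 vs 4, 3 vs 6] → C does not strictly dominate B (column Z: 3 ≤ 6)
No single strategy strictly dominates all others → no strictly dominant strategy.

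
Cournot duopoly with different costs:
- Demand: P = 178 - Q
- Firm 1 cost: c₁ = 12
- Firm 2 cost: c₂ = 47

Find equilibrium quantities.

q₁* = 67.0, q₂* = 32.0

Work:
Reaction: q₁ = (178 - 12 - q₂)/2
Reaction: q₂ = (178 - 47 - q₁)/2
Solve simultaneously:
q₁* = (178 - 2×12 + 47)/3 = 67.0
q₂* = (178 - 2×47 + 12)/3 = 32.0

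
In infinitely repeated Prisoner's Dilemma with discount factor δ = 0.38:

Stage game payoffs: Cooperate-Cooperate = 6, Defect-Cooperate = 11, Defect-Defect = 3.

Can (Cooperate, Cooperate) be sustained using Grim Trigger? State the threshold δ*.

δ* = 0.625; since δ = 0.38 < 0.625, cooperation cannot be sustained

Work:
For Grim Trigger:
Cooperate forever: 6/(1-δ)
Defect then punished: 11 + 3·δ/(1-δ)
Need: 6/(1-δ) ≥ 11 + 3·δ/(1-δ)
Solving: δ ≥ (T-R)/(T-P) = (11-6)/(11-3) = 0.625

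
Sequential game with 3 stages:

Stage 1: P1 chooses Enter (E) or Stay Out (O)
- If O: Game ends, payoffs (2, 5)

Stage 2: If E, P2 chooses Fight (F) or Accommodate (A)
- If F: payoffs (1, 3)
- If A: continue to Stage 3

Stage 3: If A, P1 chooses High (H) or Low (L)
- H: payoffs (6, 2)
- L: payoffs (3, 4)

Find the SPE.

SPE: (O, F, H); Outcome (2, 5)

Work:
Stage 3: P1 chooses H (6 vs 3)
Stage 2: P2: F->3, A->2 (anticipating H). Choose F
Stage 1: P1: O->2, E->1 (anticipating F, H). Choose O
SPE path: O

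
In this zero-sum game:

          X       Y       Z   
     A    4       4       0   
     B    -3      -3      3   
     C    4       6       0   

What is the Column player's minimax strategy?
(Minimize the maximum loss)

Column should play Z, value = 3

Work:
Column player minimizes Row's maximum payoff:
Column X: max payoff to Row = 4
Column Y: max payoff to Row = 6
Column Z: max payoff to Row = 3
Minimum is 3, achieved by column Z.
Minimax strategy: Z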